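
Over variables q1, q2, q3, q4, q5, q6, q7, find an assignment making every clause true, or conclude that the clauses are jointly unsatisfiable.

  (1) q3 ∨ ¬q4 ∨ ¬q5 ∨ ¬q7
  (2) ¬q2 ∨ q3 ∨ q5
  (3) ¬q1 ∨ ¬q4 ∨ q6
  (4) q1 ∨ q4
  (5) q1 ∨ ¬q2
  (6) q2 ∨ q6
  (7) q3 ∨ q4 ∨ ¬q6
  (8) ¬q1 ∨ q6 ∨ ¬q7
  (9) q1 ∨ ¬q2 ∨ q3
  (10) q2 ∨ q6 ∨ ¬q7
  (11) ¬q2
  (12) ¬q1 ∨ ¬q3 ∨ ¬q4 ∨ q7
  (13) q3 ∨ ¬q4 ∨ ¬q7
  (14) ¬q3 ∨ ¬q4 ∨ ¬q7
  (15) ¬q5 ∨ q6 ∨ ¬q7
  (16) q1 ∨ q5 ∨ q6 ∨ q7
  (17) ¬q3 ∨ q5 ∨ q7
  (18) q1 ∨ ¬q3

q1: True, q2: False, q3: False, q4: True, q5: False, q6: True, q7: False

Unit clause (¬q2) forces q2 = False.
In (q2 ∨ q6) only q6 is left, so q6 = True.
Set q1 = True.
Set q3 = False.
  then (q3 ∨ q4 ∨ ¬q6) forces q4 = True.
  then (q3 ∨ ¬q4 ∨ ¬q7) forces q7 = False.
Set q5 = False.
All clauses satisfied.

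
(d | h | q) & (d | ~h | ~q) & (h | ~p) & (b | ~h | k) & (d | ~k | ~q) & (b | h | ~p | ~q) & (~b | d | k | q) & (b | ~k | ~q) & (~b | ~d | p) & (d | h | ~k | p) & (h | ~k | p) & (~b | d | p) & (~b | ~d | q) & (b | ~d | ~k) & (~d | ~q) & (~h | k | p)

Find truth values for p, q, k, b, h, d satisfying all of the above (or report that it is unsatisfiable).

Set p = False.
Set q = False.
Set k = True.
  then (h | ~k | p) forces h = True.
Try b = True:
  (~b | ~d | p) forces d = False.
  clause (~b | d | p) is falsified — backtrack.
So b = False.
  then (b | ~d | ~k) forces d = False.
All clauses satisfied.

p = False; q = False; k = True; b = False; h = True; d = False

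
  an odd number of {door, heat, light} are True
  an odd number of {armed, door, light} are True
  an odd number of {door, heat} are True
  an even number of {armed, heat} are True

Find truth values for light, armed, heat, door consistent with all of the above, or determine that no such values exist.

light = False, armed = True, heat = True, door = False

{door, heat, light}: 1 true → odd ✓
{armed, door, light}: 1 true → odd ✓
{door, heat}: 1 true → odd ✓
{armed, heat}: 2 true → even ✓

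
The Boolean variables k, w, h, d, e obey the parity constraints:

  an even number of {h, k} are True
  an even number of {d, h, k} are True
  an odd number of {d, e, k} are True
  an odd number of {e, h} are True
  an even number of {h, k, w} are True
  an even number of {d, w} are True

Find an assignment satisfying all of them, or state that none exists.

k = False, w = False, h = False, d = False, e = True

{h, k}: 0 true → even ✓
{d, h, k}: 0 true → even ✓
{d, e, k}: 1 true → odd ✓
{e, h}: 1 true → odd ✓
{h, k, w}: 0 true → even ✓
{d, w}: 0 true → even ✓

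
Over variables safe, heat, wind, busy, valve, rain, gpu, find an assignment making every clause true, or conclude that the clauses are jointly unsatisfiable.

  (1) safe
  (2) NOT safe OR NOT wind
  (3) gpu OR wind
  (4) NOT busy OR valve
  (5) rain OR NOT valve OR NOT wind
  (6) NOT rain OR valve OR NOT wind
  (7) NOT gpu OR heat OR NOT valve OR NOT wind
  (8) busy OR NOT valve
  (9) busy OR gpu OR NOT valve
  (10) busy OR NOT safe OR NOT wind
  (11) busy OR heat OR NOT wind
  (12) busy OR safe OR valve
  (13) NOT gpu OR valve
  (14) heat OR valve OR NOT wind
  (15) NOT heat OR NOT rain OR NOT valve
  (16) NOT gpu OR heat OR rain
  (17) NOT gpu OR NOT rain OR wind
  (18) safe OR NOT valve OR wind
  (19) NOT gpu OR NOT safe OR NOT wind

safe: True; heat: True; wind: False; busy: True; valve: True; rain: False; gpu: True

Unit clause (safe) forces safe = True.
In (NOT safe OR NOT wind) only NOT wind is left, so wind = False.
In (gpu OR wind) only gpu is left, so gpu = True.
In (NOT gpu OR valve) only valve is left, so valve = True.
In (NOT gpu OR NOT rain OR wind) only NOT rain is left, so rain = False.
In (busy OR NOT valve) only busy is left, so busy = True.
In (NOT gpu OR heat OR rain) only heat is left, so heat = True.
All clauses satisfied.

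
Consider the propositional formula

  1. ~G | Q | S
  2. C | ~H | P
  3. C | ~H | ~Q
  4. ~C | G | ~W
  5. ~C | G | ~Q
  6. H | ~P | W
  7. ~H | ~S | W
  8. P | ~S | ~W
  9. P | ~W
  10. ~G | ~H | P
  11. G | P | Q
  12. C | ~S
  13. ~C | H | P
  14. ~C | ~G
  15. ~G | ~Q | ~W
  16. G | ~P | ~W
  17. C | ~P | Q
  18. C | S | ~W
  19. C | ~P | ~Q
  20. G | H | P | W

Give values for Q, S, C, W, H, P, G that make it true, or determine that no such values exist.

Q: True, S: False, C: False, W: False, H: False, P: False, G: True

Set Q = True.
Set S = False.
Set C = False.
  then (C | ~H | ~Q) forces H = False.
  then (C | S | ~W) forces W = False.
  then (C | ~P | ~Q) forces P = False.
  then (G | H | P | W) forces G = True.
All clauses satisfied.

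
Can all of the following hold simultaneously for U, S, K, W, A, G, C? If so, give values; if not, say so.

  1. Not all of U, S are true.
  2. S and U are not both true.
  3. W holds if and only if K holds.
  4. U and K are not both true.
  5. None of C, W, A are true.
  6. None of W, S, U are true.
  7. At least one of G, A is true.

U=F, S=F, K=F, W=F, A=F, G=T, C=F

  (1) {U, S}: 0/2 true — not all ✓
  (2) S=F, U=F — not both ✓
  (3) W=F, K=F — same ✓
  (4) U=F, K=F — not both ✓
  (5) {C, W, A}: 0 true — none ✓
  (6) {W, S, U}: 0 true — none ✓
  (7) {G, A}: 1 true — at least one ✓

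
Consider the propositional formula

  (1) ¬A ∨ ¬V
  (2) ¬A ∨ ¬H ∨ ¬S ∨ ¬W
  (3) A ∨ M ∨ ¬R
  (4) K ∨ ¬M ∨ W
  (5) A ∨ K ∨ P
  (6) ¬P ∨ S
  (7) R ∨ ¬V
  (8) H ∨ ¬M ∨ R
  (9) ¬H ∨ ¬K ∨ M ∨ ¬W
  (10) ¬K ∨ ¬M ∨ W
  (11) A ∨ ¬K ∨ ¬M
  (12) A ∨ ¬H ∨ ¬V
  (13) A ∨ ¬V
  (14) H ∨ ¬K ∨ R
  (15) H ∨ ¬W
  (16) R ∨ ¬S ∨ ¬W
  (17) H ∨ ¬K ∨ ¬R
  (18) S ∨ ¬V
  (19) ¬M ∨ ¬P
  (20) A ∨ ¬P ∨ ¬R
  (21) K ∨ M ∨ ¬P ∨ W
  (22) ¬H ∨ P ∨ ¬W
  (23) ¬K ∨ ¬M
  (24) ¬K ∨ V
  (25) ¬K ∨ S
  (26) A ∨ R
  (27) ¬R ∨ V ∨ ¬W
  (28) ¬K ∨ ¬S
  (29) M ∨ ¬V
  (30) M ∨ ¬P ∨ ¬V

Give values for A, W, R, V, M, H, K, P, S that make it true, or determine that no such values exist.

A=T; W=F; R=F; V=F; M=F; H=F; K=F; P=F; S=T

Set A = True.
  then (¬A ∨ ¬V) forces V = False.
  then (¬K ∨ V) forces K = False.
Try W = True:
  (H ∨ ¬W) forces H = True.
  (¬A ∨ ¬H ∨ ¬S ∨ ¬W) forces S = False.
  (¬P ∨ S) forces P = False.
  clause (¬H ∨ P ∨ ¬W) is falsified — backtrack.
So W = False.
  then (K ∨ ¬M ∨ W) forces M = False.
  then (K ∨ M ∨ ¬P ∨ W) forces P = False.
Set R = False.
Set H = False.
Set S = True.
All clauses satisfied.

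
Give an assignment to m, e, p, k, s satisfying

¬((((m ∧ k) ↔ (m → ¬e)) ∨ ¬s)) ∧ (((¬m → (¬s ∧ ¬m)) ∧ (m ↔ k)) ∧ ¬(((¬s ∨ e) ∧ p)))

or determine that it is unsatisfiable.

m: True, e: True, p: False, k: True, s: True

  ¬((((m ∧ k) ↔ (m → ¬e)) ∨ ¬s)) = True
    ((m ∧ k) ↔ (m → ¬e)) ∨ ¬s = False
      (m ∧ k) ↔ (m → ¬e) = False
        m ∧ k = True
        m → ¬e = False
          ¬e = False
      ¬s = False
  ((¬m → (¬s ∧ ¬m)) ∧ (m ↔ k)) ∧ ¬(((¬s ∨ e) ∧ p)) = True
    (¬m → (¬s ∧ ¬m)) ∧ (m ↔ k) = True
      ¬m → (¬s ∧ ¬m) = True
        ¬m = False
        ¬s ∧ ¬m = False
          ¬s = False
          ¬m = False
      m ↔ k = True
    ¬(((¬s ∨ e) ∧ p)) = True
      (¬s ∨ e) ∧ p = False
        ¬s ∨ e = True
          ¬s = False
Both conjuncts True, so the formula holds.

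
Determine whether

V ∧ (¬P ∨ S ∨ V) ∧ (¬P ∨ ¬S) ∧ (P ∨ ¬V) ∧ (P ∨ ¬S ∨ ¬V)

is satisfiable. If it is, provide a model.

Unit clause (V) forces V = True.
In (P ∨ ¬V) only P is left, so P = True.
In (¬P ∨ ¬S) only ¬S is left, so S = False.
All clauses satisfied.

V = True, S = False, P = True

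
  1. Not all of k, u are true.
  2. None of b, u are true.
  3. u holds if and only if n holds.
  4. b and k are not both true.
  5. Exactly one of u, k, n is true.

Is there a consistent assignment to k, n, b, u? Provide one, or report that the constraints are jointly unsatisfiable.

k = True, n = False, b = False, u = False

  (1) {k, u}: 1/2 true — not all ✓
  (2) {b, u}: 0 true — none ✓
  (3) u=F, n=F — same ✓
  (4) b=F, k=T — not both ✓
  (5) {u, k, n}: 1 true — exactly one ✓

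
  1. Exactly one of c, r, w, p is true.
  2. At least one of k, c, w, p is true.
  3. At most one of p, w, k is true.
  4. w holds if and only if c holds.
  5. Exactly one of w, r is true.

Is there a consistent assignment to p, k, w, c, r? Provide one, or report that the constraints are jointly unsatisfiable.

p=F, k=T, w=F, c=F, r=T

  (1) {c, r, w, p}: 1 true — exactly one ✓
  (2) {k, c, w, p}: 1 true — at least one ✓
  (3) {p, w, k}: 1 true — at most one ✓
  (4) w=F, c=F — same ✓
  (5) {w, r}: 1 true — exactly one ✓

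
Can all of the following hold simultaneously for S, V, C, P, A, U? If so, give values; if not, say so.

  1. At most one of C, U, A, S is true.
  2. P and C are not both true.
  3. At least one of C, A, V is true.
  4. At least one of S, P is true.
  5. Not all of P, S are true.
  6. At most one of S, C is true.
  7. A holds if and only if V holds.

S = False, V = True, C = False, P = True, A = True, U = False

  (1) {C, U, A, S}: 1 true — at most one ✓
  (2) P=T, C=F — not both ✓
  (3) {C, A, V}: 2 true — at least one ✓
  (4) {S, P}: 1 true — at least one ✓
  (5) {P, S}: 1/2 true — not all ✓
  (6) {S, C}: 0 true — at most one ✓
  (7) A=T, V=T — same ✓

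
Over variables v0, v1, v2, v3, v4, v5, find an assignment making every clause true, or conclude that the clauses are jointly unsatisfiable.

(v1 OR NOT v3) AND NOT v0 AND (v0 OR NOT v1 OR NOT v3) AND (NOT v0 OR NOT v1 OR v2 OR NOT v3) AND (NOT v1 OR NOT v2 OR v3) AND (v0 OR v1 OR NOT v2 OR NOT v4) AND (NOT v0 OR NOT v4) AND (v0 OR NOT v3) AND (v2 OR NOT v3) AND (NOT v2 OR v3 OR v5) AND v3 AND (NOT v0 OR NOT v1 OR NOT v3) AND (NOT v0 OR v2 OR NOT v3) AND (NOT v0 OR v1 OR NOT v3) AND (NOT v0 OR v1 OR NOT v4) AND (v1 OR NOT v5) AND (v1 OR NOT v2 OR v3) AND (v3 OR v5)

Case v0 = True:
  Clause (NOT v0) is falsified — contradiction.
Case v0 = False:
  (v0 OR NOT v3) forces v3 = False.
  Clause (v3) is falsified — contradiction.
Both cases fail, so the formula is unsatisfiable.

Unsatisfiable — no assignment works.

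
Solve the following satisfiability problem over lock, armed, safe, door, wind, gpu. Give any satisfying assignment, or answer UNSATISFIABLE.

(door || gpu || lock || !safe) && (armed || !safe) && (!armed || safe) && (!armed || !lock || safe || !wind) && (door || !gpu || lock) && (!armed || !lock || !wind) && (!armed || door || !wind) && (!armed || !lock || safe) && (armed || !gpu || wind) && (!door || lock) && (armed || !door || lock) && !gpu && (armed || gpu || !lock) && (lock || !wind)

lock = True, armed = True, safe = True, door = True, wind = False, gpu = False

Unit clause (!gpu) forces gpu = False.
Set lock = True.
  then (armed || gpu || !lock) forces armed = True.
  then (!armed || safe) forces safe = True.
  then (!armed || !lock || !wind) forces wind = False.
Set door = True.
All clauses satisfied.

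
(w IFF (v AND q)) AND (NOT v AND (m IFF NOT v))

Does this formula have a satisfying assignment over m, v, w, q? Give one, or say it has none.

m = True, v = False, w = False, q = True

  w IFF (v AND q) = True
    v AND q = False
  NOT v AND (m IFF NOT v) = True
    NOT v = True
    m IFF NOT v = True
      NOT v = True
Both conjuncts True, so the formula holds.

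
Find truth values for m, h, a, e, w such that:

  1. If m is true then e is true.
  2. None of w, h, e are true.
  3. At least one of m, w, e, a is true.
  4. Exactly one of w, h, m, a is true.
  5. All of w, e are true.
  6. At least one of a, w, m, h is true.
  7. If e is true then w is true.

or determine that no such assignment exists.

No satisfying assignment exists.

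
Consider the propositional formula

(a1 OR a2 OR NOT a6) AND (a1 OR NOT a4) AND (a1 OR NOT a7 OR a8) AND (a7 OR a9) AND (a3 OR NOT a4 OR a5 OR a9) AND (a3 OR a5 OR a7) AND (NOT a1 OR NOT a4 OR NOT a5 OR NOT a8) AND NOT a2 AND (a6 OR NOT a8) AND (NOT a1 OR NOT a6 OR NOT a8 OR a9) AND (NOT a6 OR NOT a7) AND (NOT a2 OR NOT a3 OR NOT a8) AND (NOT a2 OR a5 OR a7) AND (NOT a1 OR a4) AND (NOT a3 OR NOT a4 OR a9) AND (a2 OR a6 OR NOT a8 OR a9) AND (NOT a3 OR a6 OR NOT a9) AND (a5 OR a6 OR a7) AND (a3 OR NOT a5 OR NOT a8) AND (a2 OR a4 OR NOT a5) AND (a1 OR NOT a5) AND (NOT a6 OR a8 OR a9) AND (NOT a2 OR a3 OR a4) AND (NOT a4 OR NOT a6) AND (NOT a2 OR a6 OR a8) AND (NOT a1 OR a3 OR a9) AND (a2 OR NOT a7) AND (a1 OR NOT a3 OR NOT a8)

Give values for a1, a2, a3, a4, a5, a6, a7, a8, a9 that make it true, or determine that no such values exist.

Unit clause (NOT a2) forces a2 = False.
In (a2 OR NOT a7) only NOT a7 is left, so a7 = False.
In (a7 OR a9) only a9 is left, so a9 = True.
Set a1 = True.
  then (NOT a1 OR a4) forces a4 = True.
  then (NOT a4 OR NOT a6) forces a6 = False.
  then (a6 OR NOT a8) forces a8 = False.
  then (NOT a3 OR a6 OR NOT a9) forces a3 = False.
  then (a5 OR a6 OR a7) forces a5 = True.
All clauses satisfied.

a1: True, a2: False, a3: False, a4: True, a5: True, a6: False, a7: False, a8: False, a9: True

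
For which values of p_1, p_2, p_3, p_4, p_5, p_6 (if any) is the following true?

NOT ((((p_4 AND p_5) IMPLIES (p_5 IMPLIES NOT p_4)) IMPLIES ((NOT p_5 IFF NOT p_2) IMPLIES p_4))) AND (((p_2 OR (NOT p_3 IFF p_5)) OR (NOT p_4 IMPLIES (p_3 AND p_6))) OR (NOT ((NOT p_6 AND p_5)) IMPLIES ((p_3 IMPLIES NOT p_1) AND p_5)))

p_1 = False; p_2 = True; p_3 = True; p_4 = False; p_5 = True; p_6 = False

  NOT ((((p_4 AND p_5) IMPLIES (p_5 IMPLIES NOT p_4)) IMPLIES ((NOT p_5 IFF NOT p_2) IMPLIES p_4))) = True
    ((p_4 AND p_5) IMPLIES (p_5 IMPLIES NOT p_4)) IMPLIES ((NOT p_5 IFF NOT p_2) IMPLIES p_4) = False
      (p_4 AND p_5) IMPLIES (p_5 IMPLIES NOT p_4) = True
        p_4 AND p_5 = False
        p_5 IMPLIES NOT p_4 = True
          NOT p_4 = True
      (NOT p_5 IFF NOT p_2) IMPLIES p_4 = False
        NOT p_5 IFF NOT p_2 = True
          NOT p_5 = False
          NOT p_2 = False
  ((p_2 OR (NOT p_3 IFF p_5)) OR (NOT p_4 IMPLIES (p_3 AND p_6))) OR (NOT ((NOT p_6 AND p_5)) IMPLIES ((p_3 IMPLIES NOT p_1) AND p_5)) = True
    (p_2 OR (NOT p_3 IFF p_5)) OR (NOT p_4 IMPLIES (p_3 AND p_6)) = True
      p_2 OR (NOT p_3 IFF p_5) = True
        NOT p_3 IFF p_5 = False
          NOT p_3 = False
      NOT p_4 IMPLIES (p_3 AND p_6) = False
        NOT p_4 = True
        p_3 AND p_6 = False
    NOT ((NOT p_6 AND p_5)) IMPLIES ((p_3 IMPLIES NOT p_1) AND p_5) = True
      NOT ((NOT p_6 AND p_5)) = False
        NOT p_6 AND p_5 = True
          NOT p_6 = True
      (p_3 IMPLIES NOT p_1) AND p_5 = True
        p_3 IMPLIES NOT p_1 = True
          NOT p_1 = True
Both conjuncts True, so the formula holds.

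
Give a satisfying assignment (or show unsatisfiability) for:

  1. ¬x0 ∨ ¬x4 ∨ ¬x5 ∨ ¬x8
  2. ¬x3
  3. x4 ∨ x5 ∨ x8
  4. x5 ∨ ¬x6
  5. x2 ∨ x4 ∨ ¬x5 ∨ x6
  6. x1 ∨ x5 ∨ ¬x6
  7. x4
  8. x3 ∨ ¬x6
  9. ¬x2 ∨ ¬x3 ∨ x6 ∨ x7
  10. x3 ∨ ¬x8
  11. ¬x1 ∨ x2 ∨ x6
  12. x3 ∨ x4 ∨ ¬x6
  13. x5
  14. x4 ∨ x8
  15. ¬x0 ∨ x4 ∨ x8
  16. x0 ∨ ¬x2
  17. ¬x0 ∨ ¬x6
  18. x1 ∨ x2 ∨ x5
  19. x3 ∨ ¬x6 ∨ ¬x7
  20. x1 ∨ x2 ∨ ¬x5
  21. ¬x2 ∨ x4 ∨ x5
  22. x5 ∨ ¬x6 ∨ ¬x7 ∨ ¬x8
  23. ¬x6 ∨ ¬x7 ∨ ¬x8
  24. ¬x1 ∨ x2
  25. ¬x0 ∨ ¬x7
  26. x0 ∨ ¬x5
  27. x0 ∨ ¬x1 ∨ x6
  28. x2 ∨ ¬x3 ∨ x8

x0: True; x1: True; x2: True; x3: False; x4: True; x5: True; x6: False; x7: False; x8: False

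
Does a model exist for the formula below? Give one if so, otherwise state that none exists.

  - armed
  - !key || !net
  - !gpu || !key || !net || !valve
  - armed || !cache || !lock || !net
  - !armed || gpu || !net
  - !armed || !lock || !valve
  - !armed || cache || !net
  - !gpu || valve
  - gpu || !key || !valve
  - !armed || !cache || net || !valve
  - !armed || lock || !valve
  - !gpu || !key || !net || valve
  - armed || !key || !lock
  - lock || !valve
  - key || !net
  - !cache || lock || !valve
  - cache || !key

Unit clause (armed) forces armed = True.
Set key = True.
  then (!key || !net) forces net = False.
  then (cache || !key) forces cache = True.
  then (!armed || !cache || net || !valve) forces valve = False.
  then (!gpu || valve) forces gpu = False.
Set lock = True.
All clauses satisfied.

armed = True, key = True, lock = True, valve = False, gpu = False, cache = True, net = False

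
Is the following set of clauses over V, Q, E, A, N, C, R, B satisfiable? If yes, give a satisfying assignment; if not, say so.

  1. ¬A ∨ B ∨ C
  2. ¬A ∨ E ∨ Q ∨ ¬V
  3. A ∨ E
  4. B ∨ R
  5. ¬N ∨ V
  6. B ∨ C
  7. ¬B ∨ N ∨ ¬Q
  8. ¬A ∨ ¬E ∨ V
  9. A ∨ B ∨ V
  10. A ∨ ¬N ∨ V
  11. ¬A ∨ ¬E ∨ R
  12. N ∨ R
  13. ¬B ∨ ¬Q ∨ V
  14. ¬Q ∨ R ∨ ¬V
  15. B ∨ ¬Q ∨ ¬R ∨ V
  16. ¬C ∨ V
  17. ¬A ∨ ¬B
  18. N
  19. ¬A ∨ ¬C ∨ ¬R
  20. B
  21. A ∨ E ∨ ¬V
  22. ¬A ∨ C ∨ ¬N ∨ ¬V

Unit clause (N) forces N = True.
Unit clause (B) forces B = True.
In (¬N ∨ V) only V is left, so V = True.
In (¬A ∨ ¬B) only ¬A is left, so A = False.
In (A ∨ E ∨ ¬V) only E is left, so E = True.
Set Q = False.
Set C = True.
Set R = False.
All clauses satisfied.

V=T, Q=F, E=T, A=F, N=T, C=T, R=F, B=T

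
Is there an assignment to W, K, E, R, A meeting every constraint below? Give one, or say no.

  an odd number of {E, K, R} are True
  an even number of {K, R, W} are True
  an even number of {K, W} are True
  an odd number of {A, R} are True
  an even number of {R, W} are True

W: False, K: False, E: True, R: False, A: True

{E, K, R}: 1 true → odd ✓
{K, R, W}: 0 true → even ✓
{K, W}: 0 true → even ✓
{A, R}: 1 true → odd ✓
{R, W}: 0 true → even ✓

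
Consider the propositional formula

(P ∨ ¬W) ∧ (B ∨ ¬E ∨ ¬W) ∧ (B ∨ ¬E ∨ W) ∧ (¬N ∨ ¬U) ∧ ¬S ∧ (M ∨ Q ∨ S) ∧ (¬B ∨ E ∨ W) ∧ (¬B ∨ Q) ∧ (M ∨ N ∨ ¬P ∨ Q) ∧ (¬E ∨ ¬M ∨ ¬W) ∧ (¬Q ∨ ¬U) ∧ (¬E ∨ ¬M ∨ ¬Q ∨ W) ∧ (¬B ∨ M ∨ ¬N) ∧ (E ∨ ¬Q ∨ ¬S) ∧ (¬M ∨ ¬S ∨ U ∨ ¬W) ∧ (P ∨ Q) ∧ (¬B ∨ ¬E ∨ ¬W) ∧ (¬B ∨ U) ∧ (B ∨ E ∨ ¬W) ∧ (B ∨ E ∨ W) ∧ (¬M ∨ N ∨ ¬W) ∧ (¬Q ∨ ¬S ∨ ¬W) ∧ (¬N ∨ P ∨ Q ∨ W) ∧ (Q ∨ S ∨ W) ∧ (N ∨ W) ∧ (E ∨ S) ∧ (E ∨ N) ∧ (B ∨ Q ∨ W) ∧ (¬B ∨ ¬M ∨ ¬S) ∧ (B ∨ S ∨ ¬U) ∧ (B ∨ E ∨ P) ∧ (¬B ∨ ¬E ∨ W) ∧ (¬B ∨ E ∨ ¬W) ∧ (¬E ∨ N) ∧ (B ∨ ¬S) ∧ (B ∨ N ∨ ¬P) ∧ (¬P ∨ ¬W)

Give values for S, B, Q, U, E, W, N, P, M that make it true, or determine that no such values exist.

Case S = True:
  Clause (¬S) is falsified — contradiction.
Case S = False:
  (E ∨ S) forces E = True.
  (¬E ∨ N) forces N = True.
  (¬N ∨ ¬U) forces U = False.
  (¬B ∨ U) forces B = False.
  (B ∨ ¬E ∨ ¬W) forces W = False.
  Clause (B ∨ ¬E ∨ W) is falsified — contradiction.
Both cases fail, so the formula is unsatisfiable.

Unsatisfiable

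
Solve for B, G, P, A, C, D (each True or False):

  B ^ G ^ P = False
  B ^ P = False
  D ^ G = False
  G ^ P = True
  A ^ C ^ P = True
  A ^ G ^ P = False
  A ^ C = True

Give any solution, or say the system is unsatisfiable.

Adding constraints 1, 2, 4, 5, 7 mod 2: every variable appears an even number of times on the left, so the left side is 0.
But the right sides sum to 1 (mod 2). 0 ≠ 1 — the system is inconsistent.

Unsatisfiable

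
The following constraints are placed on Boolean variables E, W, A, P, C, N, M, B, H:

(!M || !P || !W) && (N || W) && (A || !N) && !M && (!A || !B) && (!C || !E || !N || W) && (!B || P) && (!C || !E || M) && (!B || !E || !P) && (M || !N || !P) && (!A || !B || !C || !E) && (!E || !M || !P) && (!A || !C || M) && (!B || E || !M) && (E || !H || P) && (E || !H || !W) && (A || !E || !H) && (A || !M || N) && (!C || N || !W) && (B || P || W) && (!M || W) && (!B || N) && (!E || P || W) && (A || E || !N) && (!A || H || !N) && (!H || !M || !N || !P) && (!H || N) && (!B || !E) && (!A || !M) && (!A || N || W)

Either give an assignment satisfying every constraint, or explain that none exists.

Unit clause (!M) forces M = False.
Set E = True.
  then (!C || !E || M) forces C = False.
  then (!B || !E) forces B = False.
Set W = True.
Set A = True.
Set P = False.
Set N = True.
  then (!A || H || !N) forces H = True.
All clauses satisfied.

E: True, W: True, A: True, P: False, C: False, N: True, M: False, B: False, H: True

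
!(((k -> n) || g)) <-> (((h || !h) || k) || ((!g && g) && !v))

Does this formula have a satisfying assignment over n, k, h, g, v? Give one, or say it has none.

n = False, k = True, h = True, g = False, v = False

  !(((k -> n) || g)) <-> (((h || !h) || k) || ((!g && g) && !v)) = True
    !(((k -> n) || g)) = True
      (k -> n) || g = False
        k -> n = False
    ((h || !h) || k) || ((!g && g) && !v) = True
      (h || !h) || k = True
        h || !h = True
          !h = False
      (!g && g) && !v = False
        !g && g = False
          !g = True
        !v = True
The formula evaluates to True.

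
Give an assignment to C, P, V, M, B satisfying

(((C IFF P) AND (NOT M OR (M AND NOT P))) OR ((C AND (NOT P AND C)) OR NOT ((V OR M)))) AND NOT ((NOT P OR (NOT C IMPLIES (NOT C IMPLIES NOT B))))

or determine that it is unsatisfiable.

C = False, P = True, V = False, M = False, B = True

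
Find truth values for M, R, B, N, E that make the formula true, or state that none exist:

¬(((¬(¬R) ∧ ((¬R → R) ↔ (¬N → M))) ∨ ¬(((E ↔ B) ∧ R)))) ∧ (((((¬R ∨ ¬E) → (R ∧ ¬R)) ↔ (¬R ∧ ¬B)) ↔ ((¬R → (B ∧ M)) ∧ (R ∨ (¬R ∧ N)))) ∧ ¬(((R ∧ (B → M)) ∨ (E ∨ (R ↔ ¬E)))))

The formula is unsatisfiable.

Case R = True: the formula simplifies to ¬(((¬N → M) ∨ ¬((E ↔ B)))) ∧ (¬E ∧ ¬(((B → M) ∨ (E ∨ ¬E)))).
  E = True: the conjunct ¬E is False.
  E = False: the conjunct ¬(((B → M) ∨ (E ∨ ¬E))) becomes ¬(((B → M) ∨ True)) = False.
Case R = False: the conjunct ¬(((¬(¬R) ∧ ((¬R → R) ↔ (¬N → M))) ∨ ¬(((E ↔ B) ∧ R)))) becomes ¬((False ∨ True)) = False.
Both cases fail — unsatisfiable.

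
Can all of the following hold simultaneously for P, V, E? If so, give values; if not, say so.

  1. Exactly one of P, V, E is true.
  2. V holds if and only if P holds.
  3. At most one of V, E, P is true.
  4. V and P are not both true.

P = False; V = False; E = True

  (1) {P, V, E}: 1 true — exactly one ✓
  (2) V=F, P=F — same ✓
  (3) {V, E, P}: 1 true — at most one ✓
  (4) V=F, P=F — not both ✓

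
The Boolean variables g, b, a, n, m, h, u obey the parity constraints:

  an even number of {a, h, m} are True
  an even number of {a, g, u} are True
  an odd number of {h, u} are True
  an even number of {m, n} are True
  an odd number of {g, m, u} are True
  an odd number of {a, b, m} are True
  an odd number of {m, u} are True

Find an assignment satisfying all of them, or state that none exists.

g = False, b = False, a = False, n = True, m = True, h = True, u = False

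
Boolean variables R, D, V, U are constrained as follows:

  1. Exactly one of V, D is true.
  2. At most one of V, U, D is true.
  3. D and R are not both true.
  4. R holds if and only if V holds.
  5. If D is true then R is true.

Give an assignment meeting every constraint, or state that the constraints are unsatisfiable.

R: True, D: False, V: True, U: False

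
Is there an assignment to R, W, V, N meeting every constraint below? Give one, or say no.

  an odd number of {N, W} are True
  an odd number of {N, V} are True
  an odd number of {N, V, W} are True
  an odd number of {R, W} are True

R = True, W = False, V = False, N = True

{N, W}: 1 true → odd ✓
{N, V}: 1 true → odd ✓
{N, V, W}: 1 true → odd ✓
{R, W}: 1 true → odd ✓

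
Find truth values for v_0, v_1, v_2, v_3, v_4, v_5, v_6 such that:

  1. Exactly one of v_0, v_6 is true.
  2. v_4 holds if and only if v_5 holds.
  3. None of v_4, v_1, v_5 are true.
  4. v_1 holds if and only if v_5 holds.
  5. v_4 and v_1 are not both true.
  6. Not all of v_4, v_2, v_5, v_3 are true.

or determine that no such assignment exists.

v_0 = True; v_1 = False; v_2 = False; v_3 = True; v_4 = False; v_5 = False; v_6 = False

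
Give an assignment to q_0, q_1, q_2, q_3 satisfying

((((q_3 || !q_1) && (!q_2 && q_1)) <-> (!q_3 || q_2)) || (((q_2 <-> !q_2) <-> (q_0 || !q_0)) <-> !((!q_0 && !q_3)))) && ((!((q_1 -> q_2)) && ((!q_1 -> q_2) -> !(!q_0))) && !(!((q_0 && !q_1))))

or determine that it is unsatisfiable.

Case q_1 = True: the conjunct !(!((q_0 && !q_1))) becomes !(!False) = False.
Case q_1 = False: the conjunct !((q_1 -> q_2)) becomes !((False -> q_2)) = False.
Both cases fail — unsatisfiable.

No satisfying assignment exists.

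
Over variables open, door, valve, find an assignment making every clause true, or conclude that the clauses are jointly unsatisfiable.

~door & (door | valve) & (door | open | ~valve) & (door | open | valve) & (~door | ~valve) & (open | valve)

Unit clause (~door) forces door = False.
In (door | valve) only valve is left, so valve = True.
In (door | open | ~valve) only open is left, so open = True.
Check each clause:
  (~door): ~door holds.
  (door | valve): valve holds.
  (door | open | ~valve): open holds.
  (door | open | valve): open holds.
  (~door | ~valve): ~door holds.
  (open | valve): open holds.
All clauses satisfied.

open: True; door: False; valve: True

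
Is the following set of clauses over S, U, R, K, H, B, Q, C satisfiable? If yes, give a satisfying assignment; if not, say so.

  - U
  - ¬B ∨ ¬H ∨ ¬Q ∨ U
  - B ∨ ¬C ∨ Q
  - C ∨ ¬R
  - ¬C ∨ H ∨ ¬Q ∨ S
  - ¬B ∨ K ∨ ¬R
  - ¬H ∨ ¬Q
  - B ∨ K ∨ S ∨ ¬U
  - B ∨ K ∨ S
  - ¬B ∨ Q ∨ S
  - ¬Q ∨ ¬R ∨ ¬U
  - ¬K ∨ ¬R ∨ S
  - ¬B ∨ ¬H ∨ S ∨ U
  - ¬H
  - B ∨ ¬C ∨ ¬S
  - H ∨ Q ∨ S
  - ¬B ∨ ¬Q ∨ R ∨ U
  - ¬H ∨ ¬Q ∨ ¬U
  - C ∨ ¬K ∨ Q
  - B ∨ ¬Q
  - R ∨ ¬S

S=T, U=T, R=T, K=T, H=F, B=T, Q=F, C=T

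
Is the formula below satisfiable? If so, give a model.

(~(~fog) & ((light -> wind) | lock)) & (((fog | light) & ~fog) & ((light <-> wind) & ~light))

No satisfying assignment exists.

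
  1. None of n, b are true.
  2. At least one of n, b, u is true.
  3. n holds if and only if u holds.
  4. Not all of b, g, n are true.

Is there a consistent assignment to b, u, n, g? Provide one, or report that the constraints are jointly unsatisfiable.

UNSATISFIABLE

Case b = True:
  Constraint (1) is violated (b=T) — contradiction.
Case b = False:
  (1) forces n = False.
  (2) with n=F, b=F forces u = True.
  Constraint (3) is violated (n=F, u=T) — contradiction.
Both cases fail — unsatisfiable.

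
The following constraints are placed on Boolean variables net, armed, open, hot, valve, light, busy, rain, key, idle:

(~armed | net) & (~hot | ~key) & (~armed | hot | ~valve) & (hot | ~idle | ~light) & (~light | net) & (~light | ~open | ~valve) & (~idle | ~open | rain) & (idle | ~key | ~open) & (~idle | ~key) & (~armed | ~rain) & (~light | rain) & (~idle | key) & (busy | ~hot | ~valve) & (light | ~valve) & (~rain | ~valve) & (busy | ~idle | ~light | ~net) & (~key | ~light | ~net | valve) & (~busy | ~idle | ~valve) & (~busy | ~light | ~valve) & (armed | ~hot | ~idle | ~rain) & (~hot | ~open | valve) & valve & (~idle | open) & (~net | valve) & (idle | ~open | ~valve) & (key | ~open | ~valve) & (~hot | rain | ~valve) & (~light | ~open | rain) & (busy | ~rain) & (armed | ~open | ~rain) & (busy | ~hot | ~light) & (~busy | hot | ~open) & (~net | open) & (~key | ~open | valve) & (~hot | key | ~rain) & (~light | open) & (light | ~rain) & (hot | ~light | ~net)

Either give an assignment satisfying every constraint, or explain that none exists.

No satisfying assignment exists.

Case valve = True:
  (light | ~valve) forces light = True.
  (~light | net) forces net = True.
  (~light | ~open | ~valve) forces open = False.
  Clause (~net | open) is falsified — contradiction.
Case valve = False:
  Clause (valve) is falsified — contradiction.
Both cases fail, so the formula is unsatisfiable.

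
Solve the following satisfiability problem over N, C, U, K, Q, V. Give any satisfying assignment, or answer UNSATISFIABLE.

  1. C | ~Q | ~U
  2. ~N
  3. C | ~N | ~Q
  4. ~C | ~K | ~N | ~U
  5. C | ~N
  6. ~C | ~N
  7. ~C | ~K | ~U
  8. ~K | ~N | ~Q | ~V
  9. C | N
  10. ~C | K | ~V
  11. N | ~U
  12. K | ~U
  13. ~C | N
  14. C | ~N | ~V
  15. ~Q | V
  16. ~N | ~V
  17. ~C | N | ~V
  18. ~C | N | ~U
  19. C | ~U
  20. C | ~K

No satisfying assignment exists.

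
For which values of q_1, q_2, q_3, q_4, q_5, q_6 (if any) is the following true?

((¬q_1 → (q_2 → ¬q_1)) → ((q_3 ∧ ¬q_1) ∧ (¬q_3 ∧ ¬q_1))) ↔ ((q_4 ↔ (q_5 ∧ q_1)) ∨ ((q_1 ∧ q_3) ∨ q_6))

q_1 = False, q_2 = False, q_3 = True, q_4 = True, q_5 = True, q_6 = False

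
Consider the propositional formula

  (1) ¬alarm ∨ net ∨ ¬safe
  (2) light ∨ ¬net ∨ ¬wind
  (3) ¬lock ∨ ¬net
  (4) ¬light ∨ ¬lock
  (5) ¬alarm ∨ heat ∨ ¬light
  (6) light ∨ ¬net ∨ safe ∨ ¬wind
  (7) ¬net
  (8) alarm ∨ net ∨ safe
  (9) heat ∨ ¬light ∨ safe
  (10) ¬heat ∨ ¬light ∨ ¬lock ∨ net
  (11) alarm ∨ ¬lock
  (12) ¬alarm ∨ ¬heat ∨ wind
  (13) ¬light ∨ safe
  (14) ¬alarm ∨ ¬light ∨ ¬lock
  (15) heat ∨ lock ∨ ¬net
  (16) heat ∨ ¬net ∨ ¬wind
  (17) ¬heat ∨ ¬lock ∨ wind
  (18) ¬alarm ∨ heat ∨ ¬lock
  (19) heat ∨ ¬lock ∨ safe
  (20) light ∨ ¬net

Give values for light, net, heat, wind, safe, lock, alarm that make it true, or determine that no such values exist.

Unit clause (¬net) forces net = False.
Set light = False.
Set heat = False.
Set wind = True.
Set safe = False.
  then (alarm ∨ net ∨ safe) forces alarm = True.
  then (¬alarm ∨ heat ∨ ¬lock) forces lock = False.
All clauses satisfied.

light = False, net = False, heat = False, wind = True, safe = False, lock = False, alarm = True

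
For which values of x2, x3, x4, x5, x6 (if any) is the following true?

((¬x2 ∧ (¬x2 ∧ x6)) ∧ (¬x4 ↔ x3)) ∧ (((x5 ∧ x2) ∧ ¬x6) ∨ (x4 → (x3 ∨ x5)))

x2: False; x3: True; x4: False; x5: True; x6: True

  (¬x2 ∧ (¬x2 ∧ x6)) ∧ (¬x4 ↔ x3) = True
    ¬x2 ∧ (¬x2 ∧ x6) = True
      ¬x2 = True
      ¬x2 ∧ x6 = True
        ¬x2 = True
    ¬x4 ↔ x3 = True
      ¬x4 = True
  ((x5 ∧ x2) ∧ ¬x6) ∨ (x4 → (x3 ∨ x5)) = True
    (x5 ∧ x2) ∧ ¬x6 = False
      x5 ∧ x2 = False
      ¬x6 = False
    x4 → (x3 ∨ x5) = True
      x3 ∨ x5 = True
Both conjuncts True, so the formula holds.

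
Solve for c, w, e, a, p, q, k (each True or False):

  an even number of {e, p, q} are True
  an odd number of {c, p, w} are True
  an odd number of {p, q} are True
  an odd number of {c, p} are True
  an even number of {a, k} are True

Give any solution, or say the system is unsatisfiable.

c=F; w=F; e=T; a=T; p=T; q=F; k=T

{e, p, q}: 2 true → even ✓
{c, p, w}: 1 true → odd ✓
{p, q}: 1 true → odd ✓
{c, p}: 1 true → odd ✓
{a, k}: 2 true → even ✓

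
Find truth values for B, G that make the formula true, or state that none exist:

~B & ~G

B = False, G = False

  ~B = True
  ~G = True
Both conjuncts True, so the formula holds.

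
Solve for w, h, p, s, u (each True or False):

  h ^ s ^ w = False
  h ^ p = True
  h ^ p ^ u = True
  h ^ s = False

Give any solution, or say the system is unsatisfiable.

w=F, h=T, p=F, s=T, u=F

h ^ s ^ w = T ^ T ^ F = False ✓
h ^ p = T ^ F = True ✓
h ^ p ^ u = T ^ F ^ F = True ✓
h ^ s = T ^ T = False ✓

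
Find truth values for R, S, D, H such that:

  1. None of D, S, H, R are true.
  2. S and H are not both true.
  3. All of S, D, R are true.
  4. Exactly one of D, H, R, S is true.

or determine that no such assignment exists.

Unsatisfiable — no assignment works.

Case R = True:
  Constraint (1) is violated (R=T) — contradiction.
Case R = False:
  Constraint (3) is violated (R=F) — contradiction.
Both cases fail — unsatisfiable.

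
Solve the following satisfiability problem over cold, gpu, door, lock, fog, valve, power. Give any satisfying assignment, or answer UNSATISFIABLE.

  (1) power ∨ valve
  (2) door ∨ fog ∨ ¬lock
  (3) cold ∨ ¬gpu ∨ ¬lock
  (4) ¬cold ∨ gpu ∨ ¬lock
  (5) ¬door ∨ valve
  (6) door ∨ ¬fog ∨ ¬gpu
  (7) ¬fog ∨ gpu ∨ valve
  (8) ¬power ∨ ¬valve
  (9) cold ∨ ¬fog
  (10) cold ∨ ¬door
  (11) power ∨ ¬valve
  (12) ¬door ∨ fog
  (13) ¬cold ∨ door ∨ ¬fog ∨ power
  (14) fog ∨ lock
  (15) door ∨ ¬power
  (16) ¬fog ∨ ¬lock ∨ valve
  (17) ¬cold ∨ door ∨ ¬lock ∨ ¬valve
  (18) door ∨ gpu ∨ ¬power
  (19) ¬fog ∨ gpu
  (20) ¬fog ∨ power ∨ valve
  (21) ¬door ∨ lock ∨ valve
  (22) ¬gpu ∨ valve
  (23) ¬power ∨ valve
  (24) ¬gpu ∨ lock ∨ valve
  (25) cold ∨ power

UNSATISFIABLE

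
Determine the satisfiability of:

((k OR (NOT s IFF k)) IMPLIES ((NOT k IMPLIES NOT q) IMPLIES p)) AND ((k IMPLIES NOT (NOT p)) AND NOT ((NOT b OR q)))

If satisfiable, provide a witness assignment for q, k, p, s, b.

q=F; k=F; p=T; s=T; b=T

  (k OR (NOT s IFF k)) IMPLIES ((NOT k IMPLIES NOT q) IMPLIES p) = True
    k OR (NOT s IFF k) = True
      NOT s IFF k = True
        NOT s = False
    (NOT k IMPLIES NOT q) IMPLIES p = True
      NOT k IMPLIES NOT q = True
        NOT k = True
        NOT q = True
  (k IMPLIES NOT (NOT p)) AND NOT ((NOT b OR q)) = True
    k IMPLIES NOT (NOT p) = True
      NOT (NOT p) = True
        NOT p = False
    NOT ((NOT b OR q)) = True
      NOT b OR q = False
        NOT b = False
Both conjuncts True, so the formula holds.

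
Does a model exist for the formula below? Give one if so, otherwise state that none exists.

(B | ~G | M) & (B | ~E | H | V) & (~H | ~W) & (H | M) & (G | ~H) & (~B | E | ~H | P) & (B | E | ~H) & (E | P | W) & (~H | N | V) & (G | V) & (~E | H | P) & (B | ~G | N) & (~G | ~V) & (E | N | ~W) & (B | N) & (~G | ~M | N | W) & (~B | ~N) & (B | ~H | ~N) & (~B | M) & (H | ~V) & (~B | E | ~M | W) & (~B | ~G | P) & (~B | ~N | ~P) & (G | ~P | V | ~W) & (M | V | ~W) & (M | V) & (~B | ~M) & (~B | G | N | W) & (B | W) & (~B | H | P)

G: True, N: True, W: True, V: False, M: True, H: False, E: False, P: True, B: False

Set G = True.
  then (~G | ~V) forces V = False.
  then (M | V) forces M = True.
  then (~B | ~M) forces B = False.
  then (B | W) forces W = True.
  then (~H | ~W) forces H = False.
  then (B | ~G | N) forces N = True.
  then (B | ~E | H | V) forces E = False.
Set P = True.
All clauses satisfied.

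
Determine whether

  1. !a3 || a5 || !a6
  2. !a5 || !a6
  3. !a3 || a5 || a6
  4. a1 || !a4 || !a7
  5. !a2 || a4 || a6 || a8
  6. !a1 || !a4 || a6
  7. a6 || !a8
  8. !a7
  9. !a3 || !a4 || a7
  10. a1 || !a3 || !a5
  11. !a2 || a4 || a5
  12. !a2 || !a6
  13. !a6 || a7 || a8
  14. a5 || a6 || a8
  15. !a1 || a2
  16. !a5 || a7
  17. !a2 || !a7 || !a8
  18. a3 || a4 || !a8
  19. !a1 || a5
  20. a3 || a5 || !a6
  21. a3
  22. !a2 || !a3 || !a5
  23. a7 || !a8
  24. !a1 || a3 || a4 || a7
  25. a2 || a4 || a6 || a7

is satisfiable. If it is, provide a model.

Case a3 = True:
  (!a7) forces a7 = False.
  (!a3 || !a4 || a7) forces a4 = False.
  (!a5 || a7) forces a5 = False.
  (!a3 || a5 || !a6) forces a6 = False.
  Clause (!a3 || a5 || a6) is falsified — contradiction.
Case a3 = False:
  Clause (a3) is falsified — contradiction.
Both cases fail, so the formula is unsatisfiable.

Unsatisfiable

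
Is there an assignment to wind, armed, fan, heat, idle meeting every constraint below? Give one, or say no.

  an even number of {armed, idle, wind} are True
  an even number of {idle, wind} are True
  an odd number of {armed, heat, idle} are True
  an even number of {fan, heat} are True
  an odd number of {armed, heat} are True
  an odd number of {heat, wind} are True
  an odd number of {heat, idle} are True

wind: False, armed: False, fan: True, heat: True, idle: False

{armed, idle, wind}: 0 true → even ✓
{idle, wind}: 0 true → even ✓
{armed, heat, idle}: 1 true → odd ✓
{fan, heat}: 2 true → even ✓
{armed, heat}: 1 true → odd ✓
{heat, wind}: 1 true → odd ✓
{heat, idle}: 1 true → odd ✓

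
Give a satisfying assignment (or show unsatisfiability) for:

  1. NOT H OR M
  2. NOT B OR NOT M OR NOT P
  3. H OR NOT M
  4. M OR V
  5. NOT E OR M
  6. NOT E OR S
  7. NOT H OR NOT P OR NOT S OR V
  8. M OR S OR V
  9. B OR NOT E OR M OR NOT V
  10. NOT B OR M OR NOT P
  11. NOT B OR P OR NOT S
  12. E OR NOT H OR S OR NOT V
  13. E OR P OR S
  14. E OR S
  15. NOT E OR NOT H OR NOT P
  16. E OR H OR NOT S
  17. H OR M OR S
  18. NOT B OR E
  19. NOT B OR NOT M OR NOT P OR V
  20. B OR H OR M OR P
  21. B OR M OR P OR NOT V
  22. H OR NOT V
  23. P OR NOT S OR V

E = False; M = True; B = False; V = True; P = True; S = True; H = True

Set E = False.
  then (E OR S) forces S = True.
  then (E OR H OR NOT S) forces H = True.
  then (NOT B OR E) forces B = False.
  then (NOT H OR M) forces M = True.
Try V = False:
  (NOT H OR NOT P OR NOT S OR V) forces P = False.
  clause (P OR NOT S OR V) is falsified — backtrack.
So V = True.
Set P = True.
All clauses satisfied.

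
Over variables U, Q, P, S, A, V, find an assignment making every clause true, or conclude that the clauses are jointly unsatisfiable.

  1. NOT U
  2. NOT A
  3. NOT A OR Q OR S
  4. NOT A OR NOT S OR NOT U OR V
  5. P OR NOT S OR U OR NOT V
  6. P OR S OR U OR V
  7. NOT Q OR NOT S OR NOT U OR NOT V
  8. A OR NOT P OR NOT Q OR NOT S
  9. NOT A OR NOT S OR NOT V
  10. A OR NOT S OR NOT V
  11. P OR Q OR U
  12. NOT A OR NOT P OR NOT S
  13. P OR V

U: False; Q: True; P: True; S: False; A: False; V: False

Unit clause (NOT U) forces U = False.
Unit clause (NOT A) forces A = False.
Set Q = True.
Set P = True.
  then (A OR NOT P OR NOT Q OR NOT S) forces S = False.
Set V = False.
All clauses satisfied.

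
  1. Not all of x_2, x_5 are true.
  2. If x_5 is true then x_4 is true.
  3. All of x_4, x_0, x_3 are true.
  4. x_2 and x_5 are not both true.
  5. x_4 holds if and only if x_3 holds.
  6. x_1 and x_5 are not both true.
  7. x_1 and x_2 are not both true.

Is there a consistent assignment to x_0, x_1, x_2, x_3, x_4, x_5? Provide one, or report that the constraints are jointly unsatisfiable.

x_0: True, x_1: False, x_2: False, x_3: True, x_4: True, x_5: True

  (1) {x_2, x_5}: 1/2 true — not all ✓
  (2) x_5=T ⇒ x_4: T ✓
  (3) {x_4, x_0, x_3}: all 3 true ✓
  (4) x_2=F, x_5=T — not both ✓
  (5) x_4=T, x_3=T — same ✓
  (6) x_1=F, x_5=T — not both ✓
  (7) x_1=F, x_2=F — not both ✓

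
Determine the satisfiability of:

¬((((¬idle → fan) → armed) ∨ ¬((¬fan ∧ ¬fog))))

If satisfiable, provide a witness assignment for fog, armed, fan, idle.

fog = False, armed = False, fan = False, idle = True

  ¬((((¬idle → fan) → armed) ∨ ¬((¬fan ∧ ¬fog)))) = True
    ((¬idle → fan) → armed) ∨ ¬((¬fan ∧ ¬fog)) = False
      (¬idle → fan) → armed = False
        ¬idle → fan = True
          ¬idle = False
      ¬((¬fan ∧ ¬fog)) = False
        ¬fan ∧ ¬fog = True
          ¬fan = True
          ¬fog = True
The formula evaluates to True.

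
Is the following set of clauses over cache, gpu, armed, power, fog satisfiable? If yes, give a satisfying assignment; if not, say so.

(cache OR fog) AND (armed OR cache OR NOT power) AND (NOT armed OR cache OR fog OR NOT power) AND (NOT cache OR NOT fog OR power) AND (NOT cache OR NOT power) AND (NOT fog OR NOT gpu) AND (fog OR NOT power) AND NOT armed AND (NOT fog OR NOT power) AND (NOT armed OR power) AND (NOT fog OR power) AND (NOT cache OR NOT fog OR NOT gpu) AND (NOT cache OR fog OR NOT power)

cache = True, gpu = False, armed = False, power = False, fog = False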